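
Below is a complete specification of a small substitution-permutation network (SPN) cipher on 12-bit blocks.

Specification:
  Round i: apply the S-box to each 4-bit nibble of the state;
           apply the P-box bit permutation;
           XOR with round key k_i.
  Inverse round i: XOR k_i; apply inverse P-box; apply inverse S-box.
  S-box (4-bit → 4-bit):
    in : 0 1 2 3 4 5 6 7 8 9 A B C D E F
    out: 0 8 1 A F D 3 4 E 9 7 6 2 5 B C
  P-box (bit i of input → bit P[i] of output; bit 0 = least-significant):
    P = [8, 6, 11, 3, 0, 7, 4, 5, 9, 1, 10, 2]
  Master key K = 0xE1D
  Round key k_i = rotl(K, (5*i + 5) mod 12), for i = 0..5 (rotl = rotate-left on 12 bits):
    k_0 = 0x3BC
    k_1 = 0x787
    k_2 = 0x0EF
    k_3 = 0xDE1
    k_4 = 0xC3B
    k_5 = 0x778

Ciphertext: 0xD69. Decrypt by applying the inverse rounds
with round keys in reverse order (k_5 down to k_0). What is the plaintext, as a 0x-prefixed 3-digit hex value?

0x1D8

s_0 = ciphertext = 0xD69
s_1 = InvRound(s_0, k_5) = 0x2D7
s_2 = InvRound(s_1, k_4) = 0x538
s_3 = InvRound(s_2, k_3) = 0x0A8
s_4 = InvRound(s_3, k_2) = 0x32C
s_5 = InvRound(s_4, k_1) = 0xBE1
s_6 = InvRound(s_5, k_0) = 0x1D8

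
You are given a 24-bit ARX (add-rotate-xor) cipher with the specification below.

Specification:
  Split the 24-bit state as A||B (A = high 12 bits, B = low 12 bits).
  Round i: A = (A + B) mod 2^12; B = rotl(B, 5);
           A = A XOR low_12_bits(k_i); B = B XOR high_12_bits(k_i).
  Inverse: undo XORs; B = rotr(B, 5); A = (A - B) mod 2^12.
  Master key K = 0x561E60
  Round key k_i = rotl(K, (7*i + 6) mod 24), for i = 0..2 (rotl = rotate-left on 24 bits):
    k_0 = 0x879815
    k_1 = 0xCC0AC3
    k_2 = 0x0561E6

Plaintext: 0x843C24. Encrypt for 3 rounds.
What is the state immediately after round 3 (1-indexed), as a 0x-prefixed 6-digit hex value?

s_0 = plaintext = 0x843C24
s_1 = Round(s_0, k_0) = 0xC72CE1
s_2 = Round(s_1, k_1) = 0x3900F9
s_3 = Round(s_2, k_2) = 0x56FF77

0x56FF77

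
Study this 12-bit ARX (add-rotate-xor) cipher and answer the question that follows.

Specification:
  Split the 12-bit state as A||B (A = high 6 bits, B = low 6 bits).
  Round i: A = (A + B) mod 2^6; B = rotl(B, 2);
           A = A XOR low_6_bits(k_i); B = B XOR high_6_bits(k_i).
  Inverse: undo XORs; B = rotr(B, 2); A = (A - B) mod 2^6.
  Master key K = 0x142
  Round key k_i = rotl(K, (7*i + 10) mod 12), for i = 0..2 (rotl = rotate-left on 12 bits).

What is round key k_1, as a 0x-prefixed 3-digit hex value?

0x842

K = 0x142
k_0 = rotl(K, (7*0+10) mod 12) = rotl(K, 10) = 0x850
k_1 = rotl(K, (7*1+10) mod 12) = rotl(K, 5) = 0x842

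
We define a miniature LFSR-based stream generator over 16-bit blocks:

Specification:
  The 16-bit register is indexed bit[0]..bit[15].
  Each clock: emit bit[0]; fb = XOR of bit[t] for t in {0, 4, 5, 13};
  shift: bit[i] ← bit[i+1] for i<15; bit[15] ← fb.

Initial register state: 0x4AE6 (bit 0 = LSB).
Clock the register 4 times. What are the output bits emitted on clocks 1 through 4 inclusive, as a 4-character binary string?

0110

reg_0 = 0x4AE6
clock 1: out=0, reg = 0xA573
clock 2: out=1, reg = 0x52B9
clock 3: out=1, reg = 0xA95C
clock 4: out=0, reg = 0x54AE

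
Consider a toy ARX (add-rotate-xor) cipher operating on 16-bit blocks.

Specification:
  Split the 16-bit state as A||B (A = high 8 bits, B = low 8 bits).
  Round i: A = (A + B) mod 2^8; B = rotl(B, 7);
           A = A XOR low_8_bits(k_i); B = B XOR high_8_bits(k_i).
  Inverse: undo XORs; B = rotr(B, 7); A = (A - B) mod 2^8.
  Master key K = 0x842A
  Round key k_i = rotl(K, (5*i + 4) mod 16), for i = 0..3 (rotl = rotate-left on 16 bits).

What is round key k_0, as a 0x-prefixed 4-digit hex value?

K = 0x842A
k_0 = rotl(K, (5*0+4) mod 16) = rotl(K, 4) = 0x42A8

0x42A8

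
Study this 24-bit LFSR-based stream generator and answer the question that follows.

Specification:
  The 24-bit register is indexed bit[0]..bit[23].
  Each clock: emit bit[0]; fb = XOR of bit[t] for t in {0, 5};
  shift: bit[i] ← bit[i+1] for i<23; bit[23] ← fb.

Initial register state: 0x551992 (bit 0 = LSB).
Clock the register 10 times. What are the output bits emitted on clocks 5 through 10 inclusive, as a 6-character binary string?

reg_0 = 0x551992
clock 1: out=0, reg = 0x2A8CC9
clock 2: out=1, reg = 0x954664
clock 3: out=0, reg = 0xCAA332
clock 4: out=0, reg = 0xE55199
clock 5: out=1, reg = 0xF2A8CC
clock 6: out=0, reg = 0x795466
clock 7: out=0, reg = 0xBCAA33
clock 8: out=1, reg = 0x5E5519
clock 9: out=1, reg = 0xAF2A8C
clock 10: out=0, reg = 0x579546

100110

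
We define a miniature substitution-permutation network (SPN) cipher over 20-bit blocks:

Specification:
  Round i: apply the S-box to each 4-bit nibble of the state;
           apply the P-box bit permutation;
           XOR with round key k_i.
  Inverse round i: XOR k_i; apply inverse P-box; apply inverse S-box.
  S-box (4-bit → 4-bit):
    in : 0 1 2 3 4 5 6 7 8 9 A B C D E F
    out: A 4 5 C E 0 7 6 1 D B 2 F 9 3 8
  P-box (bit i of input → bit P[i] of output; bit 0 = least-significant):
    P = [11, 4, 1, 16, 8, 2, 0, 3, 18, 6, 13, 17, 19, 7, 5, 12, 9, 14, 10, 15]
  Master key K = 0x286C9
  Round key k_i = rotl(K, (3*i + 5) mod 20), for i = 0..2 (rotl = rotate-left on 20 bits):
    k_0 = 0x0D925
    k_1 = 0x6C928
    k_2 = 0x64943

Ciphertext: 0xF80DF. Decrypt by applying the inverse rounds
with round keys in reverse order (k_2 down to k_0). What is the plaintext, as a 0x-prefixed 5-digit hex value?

s_0 = ciphertext = 0xF80DF
s_1 = InvRound(s_0, k_2) = 0x0E5AA
s_2 = InvRound(s_1, k_1) = 0x1B952
s_3 = InvRound(s_2, k_0) = 0xB1774

0xB1774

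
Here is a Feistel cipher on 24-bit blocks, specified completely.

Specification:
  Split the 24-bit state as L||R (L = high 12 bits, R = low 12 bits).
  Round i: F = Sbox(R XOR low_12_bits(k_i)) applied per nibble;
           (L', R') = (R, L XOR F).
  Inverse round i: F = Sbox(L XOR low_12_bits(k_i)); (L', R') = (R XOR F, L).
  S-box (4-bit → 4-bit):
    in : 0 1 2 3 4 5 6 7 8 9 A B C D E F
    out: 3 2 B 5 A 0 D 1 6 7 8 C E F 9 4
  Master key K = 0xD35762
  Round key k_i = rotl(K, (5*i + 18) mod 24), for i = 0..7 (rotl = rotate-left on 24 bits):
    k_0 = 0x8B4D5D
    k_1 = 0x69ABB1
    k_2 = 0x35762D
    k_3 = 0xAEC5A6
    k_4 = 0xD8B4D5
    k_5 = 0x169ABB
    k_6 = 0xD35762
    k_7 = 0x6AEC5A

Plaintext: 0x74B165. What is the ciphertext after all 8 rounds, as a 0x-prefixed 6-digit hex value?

s_0 = plaintext = 0x74B165
s_1 = Round(s_0, k_0) = 0x16591D
s_2 = Round(s_1, k_1) = 0x91DAEB
s_3 = Round(s_2, k_2) = 0xAEB7F0
s_4 = Round(s_3, k_3) = 0x7F01E6
s_5 = Round(s_4, k_4) = 0x1E67A5
s_6 = Round(s_5, k_5) = 0x7A5ECF
s_7 = Round(s_6, k_6) = 0xECF02A
s_8 = Round(s_7, k_7) = 0x02A0DC

0x02A0DC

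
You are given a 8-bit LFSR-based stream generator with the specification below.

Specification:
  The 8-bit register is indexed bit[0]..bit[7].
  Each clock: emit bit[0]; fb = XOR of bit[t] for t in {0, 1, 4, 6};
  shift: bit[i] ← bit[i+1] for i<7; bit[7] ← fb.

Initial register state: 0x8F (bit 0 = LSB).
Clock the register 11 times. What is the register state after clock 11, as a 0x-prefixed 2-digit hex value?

0x49

reg_0 = 0x8F
clock 1: out=1, reg = 0x47
clock 2: out=1, reg = 0xA3
clock 3: out=1, reg = 0x51
clock 4: out=1, reg = 0xA8
clock 5: out=0, reg = 0x54
clock 6: out=0, reg = 0x2A
clock 7: out=0, reg = 0x95
clock 8: out=1, reg = 0x4A
clock 9: out=0, reg = 0x25
clock 10: out=1, reg = 0x92
clock 11: out=0, reg = 0x49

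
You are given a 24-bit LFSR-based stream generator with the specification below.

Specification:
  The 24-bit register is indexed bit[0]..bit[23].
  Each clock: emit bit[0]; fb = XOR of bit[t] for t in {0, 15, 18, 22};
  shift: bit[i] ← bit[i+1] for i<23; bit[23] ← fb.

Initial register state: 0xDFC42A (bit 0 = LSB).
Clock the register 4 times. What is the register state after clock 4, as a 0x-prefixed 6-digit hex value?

0x5DFC42

reg_0 = 0xDFC42A
clock 1: out=0, reg = 0xEFE215
clock 2: out=1, reg = 0x77F10A
clock 3: out=0, reg = 0xBBF885
clock 4: out=1, reg = 0x5DFC42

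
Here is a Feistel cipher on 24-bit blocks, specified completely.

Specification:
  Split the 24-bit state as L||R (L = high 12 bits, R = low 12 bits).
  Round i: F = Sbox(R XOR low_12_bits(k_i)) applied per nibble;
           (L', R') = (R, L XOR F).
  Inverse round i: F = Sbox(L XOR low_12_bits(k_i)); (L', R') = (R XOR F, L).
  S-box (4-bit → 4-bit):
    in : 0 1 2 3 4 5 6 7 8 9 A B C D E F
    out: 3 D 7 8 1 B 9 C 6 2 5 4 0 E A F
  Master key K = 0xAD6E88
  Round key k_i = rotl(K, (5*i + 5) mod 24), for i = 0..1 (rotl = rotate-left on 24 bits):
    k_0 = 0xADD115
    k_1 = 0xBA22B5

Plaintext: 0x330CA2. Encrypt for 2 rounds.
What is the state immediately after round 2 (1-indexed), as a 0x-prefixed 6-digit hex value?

0xD7C3A0

s_0 = plaintext = 0x330CA2
s_1 = Round(s_0, k_0) = 0xCA2D7C
s_2 = Round(s_1, k_1) = 0xD7C3A0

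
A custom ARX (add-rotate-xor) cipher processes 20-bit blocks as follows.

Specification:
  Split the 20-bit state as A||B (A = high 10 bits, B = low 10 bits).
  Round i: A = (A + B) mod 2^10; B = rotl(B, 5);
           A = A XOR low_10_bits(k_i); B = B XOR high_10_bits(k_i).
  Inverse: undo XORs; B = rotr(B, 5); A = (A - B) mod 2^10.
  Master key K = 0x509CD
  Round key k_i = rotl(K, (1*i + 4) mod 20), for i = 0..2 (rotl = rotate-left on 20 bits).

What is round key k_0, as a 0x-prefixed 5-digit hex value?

0x09CD5

K = 0x509CD
k_0 = rotl(K, (1*0+4) mod 20) = rotl(K, 4) = 0x09CD5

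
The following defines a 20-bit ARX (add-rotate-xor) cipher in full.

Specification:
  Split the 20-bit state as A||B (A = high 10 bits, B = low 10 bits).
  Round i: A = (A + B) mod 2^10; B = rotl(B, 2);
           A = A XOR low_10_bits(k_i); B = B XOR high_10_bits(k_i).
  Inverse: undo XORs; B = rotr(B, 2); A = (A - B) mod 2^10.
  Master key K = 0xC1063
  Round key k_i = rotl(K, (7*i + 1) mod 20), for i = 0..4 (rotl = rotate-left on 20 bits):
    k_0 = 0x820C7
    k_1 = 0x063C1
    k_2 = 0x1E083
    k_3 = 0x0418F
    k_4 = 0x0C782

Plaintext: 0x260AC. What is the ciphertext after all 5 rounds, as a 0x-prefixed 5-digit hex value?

s_0 = plaintext = 0x260AC
s_1 = Round(s_0, k_0) = 0x60CB8
s_2 = Round(s_1, k_1) = 0x7EAF8
s_3 = Round(s_2, k_2) = 0x1C79A
s_4 = Round(s_3, k_3) = 0x6127B
s_5 = Round(s_4, k_4) = 0x1F5DF

0x1F5DF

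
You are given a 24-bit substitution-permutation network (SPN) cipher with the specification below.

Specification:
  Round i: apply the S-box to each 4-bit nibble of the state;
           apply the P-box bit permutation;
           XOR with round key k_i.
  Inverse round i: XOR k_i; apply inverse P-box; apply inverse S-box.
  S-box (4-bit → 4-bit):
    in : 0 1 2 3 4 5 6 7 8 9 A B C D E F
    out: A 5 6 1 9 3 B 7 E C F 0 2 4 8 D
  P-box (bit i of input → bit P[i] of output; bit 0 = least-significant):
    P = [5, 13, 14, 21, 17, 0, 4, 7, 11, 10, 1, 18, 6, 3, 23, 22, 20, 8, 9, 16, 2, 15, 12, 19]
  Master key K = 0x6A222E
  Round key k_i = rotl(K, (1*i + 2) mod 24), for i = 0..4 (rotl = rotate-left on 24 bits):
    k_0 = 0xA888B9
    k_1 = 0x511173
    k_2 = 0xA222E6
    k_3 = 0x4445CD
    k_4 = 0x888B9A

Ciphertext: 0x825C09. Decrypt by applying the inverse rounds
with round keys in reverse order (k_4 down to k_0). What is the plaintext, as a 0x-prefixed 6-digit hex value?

s_0 = ciphertext = 0x825C09
s_1 = InvRound(s_0, k_4) = 0x82B2AD
s_2 = InvRound(s_1, k_3) = 0x22F037
s_3 = InvRound(s_2, k_2) = 0x2D1B8D
s_4 = InvRound(s_3, k_1) = 0x416F94
s_5 = InvRound(s_4, k_0) = 0x688CCA

0x688CCA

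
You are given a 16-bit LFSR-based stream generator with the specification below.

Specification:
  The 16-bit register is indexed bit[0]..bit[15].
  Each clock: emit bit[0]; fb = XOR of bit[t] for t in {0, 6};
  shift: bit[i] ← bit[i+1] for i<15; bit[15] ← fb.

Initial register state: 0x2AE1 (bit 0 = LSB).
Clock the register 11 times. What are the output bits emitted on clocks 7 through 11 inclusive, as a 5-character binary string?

reg_0 = 0x2AE1
clock 1: out=1, reg = 0x1570
clock 2: out=0, reg = 0x8AB8
clock 3: out=0, reg = 0x455C
clock 4: out=0, reg = 0xA2AE
clock 5: out=0, reg = 0x5157
clock 6: out=1, reg = 0x28AB
clock 7: out=1, reg = 0x9455
clock 8: out=1, reg = 0x4A2A
clock 9: out=0, reg = 0x2515
clock 10: out=1, reg = 0x928A
clock 11: out=0, reg = 0x4945

11010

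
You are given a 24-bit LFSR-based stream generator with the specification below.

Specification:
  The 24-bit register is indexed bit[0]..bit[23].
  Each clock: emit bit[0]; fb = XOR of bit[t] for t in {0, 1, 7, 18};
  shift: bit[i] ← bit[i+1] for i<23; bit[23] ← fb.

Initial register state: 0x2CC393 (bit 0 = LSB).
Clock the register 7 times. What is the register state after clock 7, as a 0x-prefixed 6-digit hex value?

reg_0 = 0x2CC393
clock 1: out=1, reg = 0x1661C9
clock 2: out=1, reg = 0x8B30E4
clock 3: out=0, reg = 0xC59872
clock 4: out=0, reg = 0x62CC39
clock 5: out=1, reg = 0xB1661C
clock 6: out=0, reg = 0x58B30E
clock 7: out=0, reg = 0xAC5987

0xAC5987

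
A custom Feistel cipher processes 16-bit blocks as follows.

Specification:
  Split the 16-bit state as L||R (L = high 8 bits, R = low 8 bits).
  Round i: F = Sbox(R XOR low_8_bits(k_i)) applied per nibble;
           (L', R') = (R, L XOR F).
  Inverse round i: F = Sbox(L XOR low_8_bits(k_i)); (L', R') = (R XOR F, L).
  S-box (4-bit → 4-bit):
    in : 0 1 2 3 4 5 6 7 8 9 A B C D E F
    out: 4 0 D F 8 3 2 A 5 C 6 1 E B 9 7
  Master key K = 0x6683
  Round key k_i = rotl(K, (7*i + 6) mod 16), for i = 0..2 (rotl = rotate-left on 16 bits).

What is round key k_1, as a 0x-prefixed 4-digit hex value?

0x6CD0

K = 0x6683
k_0 = rotl(K, (7*0+6) mod 16) = rotl(K, 6) = 0xA0D9
k_1 = rotl(K, (7*1+6) mod 16) = rotl(K, 13) = 0x6CD0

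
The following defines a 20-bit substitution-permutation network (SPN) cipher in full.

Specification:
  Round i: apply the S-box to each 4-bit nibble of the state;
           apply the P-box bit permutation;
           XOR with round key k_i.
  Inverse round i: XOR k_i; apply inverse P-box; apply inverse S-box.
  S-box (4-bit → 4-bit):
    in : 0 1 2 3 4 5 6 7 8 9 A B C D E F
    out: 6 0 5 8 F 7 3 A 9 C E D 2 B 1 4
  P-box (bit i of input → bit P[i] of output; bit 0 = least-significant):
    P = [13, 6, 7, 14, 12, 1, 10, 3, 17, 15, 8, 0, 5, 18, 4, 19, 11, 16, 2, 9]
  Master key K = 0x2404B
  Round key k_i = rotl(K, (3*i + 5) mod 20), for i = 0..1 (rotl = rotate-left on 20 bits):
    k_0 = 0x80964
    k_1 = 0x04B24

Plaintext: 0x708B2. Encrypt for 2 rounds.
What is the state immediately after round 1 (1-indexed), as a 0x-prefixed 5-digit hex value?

s_0 = plaintext = 0x708B2
s_1 = Round(s_0, k_0) = 0xF3FFD
s_2 = Round(s_1, k_1) = 0x82E60

0xF3FFD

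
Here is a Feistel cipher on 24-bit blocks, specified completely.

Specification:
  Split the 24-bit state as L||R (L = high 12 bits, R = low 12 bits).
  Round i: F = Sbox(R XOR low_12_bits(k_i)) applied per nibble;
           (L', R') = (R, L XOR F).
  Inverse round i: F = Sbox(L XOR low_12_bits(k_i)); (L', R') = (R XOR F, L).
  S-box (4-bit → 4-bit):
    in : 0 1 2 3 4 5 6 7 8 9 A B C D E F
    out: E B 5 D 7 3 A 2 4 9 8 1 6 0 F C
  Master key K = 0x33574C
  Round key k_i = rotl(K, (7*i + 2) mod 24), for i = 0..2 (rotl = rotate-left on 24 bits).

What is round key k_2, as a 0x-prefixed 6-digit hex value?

0x4C3357

K = 0x33574C
k_0 = rotl(K, (7*0+2) mod 24) = rotl(K, 2) = 0xCD5D30
k_1 = rotl(K, (7*1+2) mod 24) = rotl(K, 9) = 0xAE9866
k_2 = rotl(K, (7*2+2) mod 24) = rotl(K, 16) = 0x4C3357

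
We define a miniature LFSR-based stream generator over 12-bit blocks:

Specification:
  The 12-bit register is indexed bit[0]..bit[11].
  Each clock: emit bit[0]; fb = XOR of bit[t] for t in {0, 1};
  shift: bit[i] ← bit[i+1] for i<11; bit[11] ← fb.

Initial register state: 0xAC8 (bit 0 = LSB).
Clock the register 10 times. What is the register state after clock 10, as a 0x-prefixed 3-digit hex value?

0xEB2

reg_0 = 0xAC8
clock 1: out=0, reg = 0x564
clock 2: out=0, reg = 0x2B2
clock 3: out=0, reg = 0x959
clock 4: out=1, reg = 0xCAC
clock 5: out=0, reg = 0x656
clock 6: out=0, reg = 0xB2B
clock 7: out=1, reg = 0x595
clock 8: out=1, reg = 0xACA
clock 9: out=0, reg = 0xD65
clock 10: out=1, reg = 0xEB2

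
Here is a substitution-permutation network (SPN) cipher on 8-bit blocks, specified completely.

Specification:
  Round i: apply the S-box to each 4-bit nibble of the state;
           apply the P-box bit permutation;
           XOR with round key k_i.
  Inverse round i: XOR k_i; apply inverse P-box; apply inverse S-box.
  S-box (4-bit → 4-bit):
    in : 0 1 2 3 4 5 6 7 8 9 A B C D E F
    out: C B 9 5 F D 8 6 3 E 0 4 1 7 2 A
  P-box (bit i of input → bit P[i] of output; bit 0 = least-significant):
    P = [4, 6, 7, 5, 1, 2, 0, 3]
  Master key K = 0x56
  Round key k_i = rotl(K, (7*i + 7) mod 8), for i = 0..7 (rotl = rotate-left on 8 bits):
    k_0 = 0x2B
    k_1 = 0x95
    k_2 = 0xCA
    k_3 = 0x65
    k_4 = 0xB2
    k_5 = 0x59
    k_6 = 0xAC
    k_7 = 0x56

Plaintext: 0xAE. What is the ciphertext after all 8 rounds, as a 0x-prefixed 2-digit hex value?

0x36

s_0 = plaintext = 0xAE
s_1 = Round(s_0, k_0) = 0x6B
s_2 = Round(s_1, k_1) = 0x1D
s_3 = Round(s_2, k_2) = 0x14
s_4 = Round(s_3, k_3) = 0x9B
s_5 = Round(s_4, k_4) = 0x3F
s_6 = Round(s_5, k_5) = 0x3A
s_7 = Round(s_6, k_6) = 0xAF
s_8 = Round(s_7, k_7) = 0x36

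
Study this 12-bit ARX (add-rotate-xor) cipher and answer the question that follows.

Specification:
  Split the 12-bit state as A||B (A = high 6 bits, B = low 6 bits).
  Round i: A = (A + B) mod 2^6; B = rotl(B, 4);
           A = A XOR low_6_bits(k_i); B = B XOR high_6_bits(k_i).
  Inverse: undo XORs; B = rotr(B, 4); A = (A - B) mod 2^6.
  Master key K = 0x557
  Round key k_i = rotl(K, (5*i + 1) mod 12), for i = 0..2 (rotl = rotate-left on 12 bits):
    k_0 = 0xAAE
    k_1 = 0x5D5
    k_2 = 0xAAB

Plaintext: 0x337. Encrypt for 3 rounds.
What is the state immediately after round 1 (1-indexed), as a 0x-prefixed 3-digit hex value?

0xB57

s_0 = plaintext = 0x337
s_1 = Round(s_0, k_0) = 0xB57
s_2 = Round(s_1, k_1) = 0x462
s_3 = Round(s_2, k_2) = 0x602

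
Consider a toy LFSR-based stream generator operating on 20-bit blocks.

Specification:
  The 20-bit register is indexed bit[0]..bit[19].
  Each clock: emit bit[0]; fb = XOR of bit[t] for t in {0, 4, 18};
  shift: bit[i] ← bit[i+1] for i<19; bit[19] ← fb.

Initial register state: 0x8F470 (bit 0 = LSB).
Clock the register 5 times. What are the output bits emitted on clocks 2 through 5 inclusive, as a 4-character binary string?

reg_0 = 0x8F470
clock 1: out=0, reg = 0xC7A38
clock 2: out=0, reg = 0x63D1C
clock 3: out=0, reg = 0x31E8E
clock 4: out=0, reg = 0x18F47
clock 5: out=1, reg = 0x8C7A3

0001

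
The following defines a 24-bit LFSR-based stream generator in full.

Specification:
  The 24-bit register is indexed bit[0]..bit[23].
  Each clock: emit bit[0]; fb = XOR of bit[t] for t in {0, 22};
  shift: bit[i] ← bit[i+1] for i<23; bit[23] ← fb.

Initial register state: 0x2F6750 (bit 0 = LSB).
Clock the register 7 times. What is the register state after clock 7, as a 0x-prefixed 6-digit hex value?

reg_0 = 0x2F6750
clock 1: out=0, reg = 0x17B3A8
clock 2: out=0, reg = 0x0BD9D4
clock 3: out=0, reg = 0x05ECEA
clock 4: out=0, reg = 0x02F675
clock 5: out=1, reg = 0x817B3A
clock 6: out=0, reg = 0x40BD9D
clock 7: out=1, reg = 0x205ECE

0x205ECE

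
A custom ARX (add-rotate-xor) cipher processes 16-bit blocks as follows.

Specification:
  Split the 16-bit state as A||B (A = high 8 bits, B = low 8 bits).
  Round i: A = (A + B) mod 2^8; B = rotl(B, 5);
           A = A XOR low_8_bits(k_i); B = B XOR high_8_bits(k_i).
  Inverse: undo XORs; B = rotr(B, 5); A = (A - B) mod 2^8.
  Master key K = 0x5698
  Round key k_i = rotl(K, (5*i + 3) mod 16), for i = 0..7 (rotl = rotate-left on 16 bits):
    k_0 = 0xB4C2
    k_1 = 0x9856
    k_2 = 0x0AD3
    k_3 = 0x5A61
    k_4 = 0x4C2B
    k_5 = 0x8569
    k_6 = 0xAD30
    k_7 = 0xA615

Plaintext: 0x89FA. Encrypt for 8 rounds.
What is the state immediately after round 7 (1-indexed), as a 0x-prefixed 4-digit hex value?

0x766A

s_0 = plaintext = 0x89FA
s_1 = Round(s_0, k_0) = 0x41EB
s_2 = Round(s_1, k_1) = 0x7AE5
s_3 = Round(s_2, k_2) = 0x8CB6
s_4 = Round(s_3, k_3) = 0x238C
s_5 = Round(s_4, k_4) = 0x84DD
s_6 = Round(s_5, k_5) = 0x083E
s_7 = Round(s_6, k_6) = 0x766A
s_8 = Round(s_7, k_7) = 0xF5EB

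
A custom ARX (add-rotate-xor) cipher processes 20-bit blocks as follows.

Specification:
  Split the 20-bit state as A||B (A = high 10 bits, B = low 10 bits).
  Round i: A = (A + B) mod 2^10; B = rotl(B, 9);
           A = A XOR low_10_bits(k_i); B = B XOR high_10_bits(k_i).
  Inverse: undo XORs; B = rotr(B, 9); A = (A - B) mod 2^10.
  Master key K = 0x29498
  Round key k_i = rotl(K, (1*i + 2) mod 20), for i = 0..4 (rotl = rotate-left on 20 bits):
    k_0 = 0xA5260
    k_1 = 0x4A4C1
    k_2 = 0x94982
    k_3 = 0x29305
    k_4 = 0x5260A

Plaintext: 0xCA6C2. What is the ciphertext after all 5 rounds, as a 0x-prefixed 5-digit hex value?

s_0 = plaintext = 0xCA6C2
s_1 = Round(s_0, k_0) = 0xE2FF5
s_2 = Round(s_1, k_1) = 0xD06D3
s_3 = Round(s_2, k_2) = 0xE593B
s_4 = Round(s_3, k_3) = 0xF5239
s_5 = Round(s_4, k_4) = 0x01E55

0x01E55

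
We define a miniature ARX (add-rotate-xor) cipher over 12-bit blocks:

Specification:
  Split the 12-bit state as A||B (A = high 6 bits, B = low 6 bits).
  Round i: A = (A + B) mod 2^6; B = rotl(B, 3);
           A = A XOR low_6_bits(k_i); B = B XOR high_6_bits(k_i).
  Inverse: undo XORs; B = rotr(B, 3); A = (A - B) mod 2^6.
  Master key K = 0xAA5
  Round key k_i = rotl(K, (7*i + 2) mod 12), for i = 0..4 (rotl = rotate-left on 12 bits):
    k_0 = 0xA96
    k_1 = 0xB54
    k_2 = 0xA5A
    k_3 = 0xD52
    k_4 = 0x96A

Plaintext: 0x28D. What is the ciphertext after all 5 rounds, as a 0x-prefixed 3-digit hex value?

0xACC

s_0 = plaintext = 0x28D
s_1 = Round(s_0, k_0) = 0x043
s_2 = Round(s_1, k_1) = 0x435
s_3 = Round(s_2, k_2) = 0x7C7
s_4 = Round(s_3, k_3) = 0xD0D
s_5 = Round(s_4, k_4) = 0xACC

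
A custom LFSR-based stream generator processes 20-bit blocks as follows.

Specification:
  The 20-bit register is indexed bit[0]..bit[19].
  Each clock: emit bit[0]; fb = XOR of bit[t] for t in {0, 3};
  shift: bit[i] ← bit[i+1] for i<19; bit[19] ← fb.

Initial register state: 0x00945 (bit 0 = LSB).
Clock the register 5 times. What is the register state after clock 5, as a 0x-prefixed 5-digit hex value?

0x6804A

reg_0 = 0x00945
clock 1: out=1, reg = 0x804A2
clock 2: out=0, reg = 0x40251
clock 3: out=1, reg = 0xA0128
clock 4: out=0, reg = 0xD0094
clock 5: out=0, reg = 0x6804A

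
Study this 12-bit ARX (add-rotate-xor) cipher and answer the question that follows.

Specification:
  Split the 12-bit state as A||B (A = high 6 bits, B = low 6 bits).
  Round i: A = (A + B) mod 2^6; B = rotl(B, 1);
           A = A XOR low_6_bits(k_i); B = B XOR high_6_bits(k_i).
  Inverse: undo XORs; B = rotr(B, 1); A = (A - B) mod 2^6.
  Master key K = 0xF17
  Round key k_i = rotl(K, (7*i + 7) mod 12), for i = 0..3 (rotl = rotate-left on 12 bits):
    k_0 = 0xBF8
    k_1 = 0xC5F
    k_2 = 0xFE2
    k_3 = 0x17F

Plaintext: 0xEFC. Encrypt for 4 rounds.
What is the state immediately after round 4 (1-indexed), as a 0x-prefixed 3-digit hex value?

s_0 = plaintext = 0xEFC
s_1 = Round(s_0, k_0) = 0x3D6
s_2 = Round(s_1, k_1) = 0xE9D
s_3 = Round(s_2, k_2) = 0xD45
s_4 = Round(s_3, k_3) = 0x14F

0x14F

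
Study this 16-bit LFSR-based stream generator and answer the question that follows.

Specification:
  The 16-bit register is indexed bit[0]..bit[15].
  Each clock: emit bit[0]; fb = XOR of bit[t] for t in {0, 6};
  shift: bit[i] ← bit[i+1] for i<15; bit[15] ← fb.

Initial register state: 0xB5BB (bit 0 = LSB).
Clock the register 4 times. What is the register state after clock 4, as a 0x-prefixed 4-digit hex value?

0xDB5B

reg_0 = 0xB5BB
clock 1: out=1, reg = 0xDADD
clock 2: out=1, reg = 0x6D6E
clock 3: out=0, reg = 0xB6B7
clock 4: out=1, reg = 0xDB5B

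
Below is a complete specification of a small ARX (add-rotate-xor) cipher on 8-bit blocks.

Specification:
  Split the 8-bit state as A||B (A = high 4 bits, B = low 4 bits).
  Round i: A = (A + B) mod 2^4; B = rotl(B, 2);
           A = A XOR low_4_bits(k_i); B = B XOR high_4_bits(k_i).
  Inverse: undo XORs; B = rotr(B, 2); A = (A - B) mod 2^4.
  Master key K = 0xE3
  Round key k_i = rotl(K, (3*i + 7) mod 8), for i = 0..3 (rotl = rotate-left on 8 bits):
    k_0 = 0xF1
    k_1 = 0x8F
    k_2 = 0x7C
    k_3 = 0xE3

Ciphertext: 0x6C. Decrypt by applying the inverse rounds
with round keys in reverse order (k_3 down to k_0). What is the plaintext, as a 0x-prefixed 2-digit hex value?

s_0 = ciphertext = 0x6C
s_1 = InvRound(s_0, k_3) = 0xD8
s_2 = InvRound(s_1, k_2) = 0x2F
s_3 = InvRound(s_2, k_1) = 0x0D
s_4 = InvRound(s_3, k_0) = 0x98

0x98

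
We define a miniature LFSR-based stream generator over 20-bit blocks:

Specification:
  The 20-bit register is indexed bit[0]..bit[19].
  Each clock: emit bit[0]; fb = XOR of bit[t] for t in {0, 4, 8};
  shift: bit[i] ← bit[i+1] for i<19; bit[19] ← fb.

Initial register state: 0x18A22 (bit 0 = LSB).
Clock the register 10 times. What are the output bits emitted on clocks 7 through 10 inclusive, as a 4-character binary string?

reg_0 = 0x18A22
clock 1: out=0, reg = 0x0C511
clock 2: out=1, reg = 0x86288
clock 3: out=0, reg = 0x43144
clock 4: out=0, reg = 0xA18A2
clock 5: out=0, reg = 0x50C51
clock 6: out=1, reg = 0x28628
clock 7: out=0, reg = 0x14314
clock 8: out=0, reg = 0x0A18A
clock 9: out=0, reg = 0x850C5
clock 10: out=1, reg = 0xC2862

0001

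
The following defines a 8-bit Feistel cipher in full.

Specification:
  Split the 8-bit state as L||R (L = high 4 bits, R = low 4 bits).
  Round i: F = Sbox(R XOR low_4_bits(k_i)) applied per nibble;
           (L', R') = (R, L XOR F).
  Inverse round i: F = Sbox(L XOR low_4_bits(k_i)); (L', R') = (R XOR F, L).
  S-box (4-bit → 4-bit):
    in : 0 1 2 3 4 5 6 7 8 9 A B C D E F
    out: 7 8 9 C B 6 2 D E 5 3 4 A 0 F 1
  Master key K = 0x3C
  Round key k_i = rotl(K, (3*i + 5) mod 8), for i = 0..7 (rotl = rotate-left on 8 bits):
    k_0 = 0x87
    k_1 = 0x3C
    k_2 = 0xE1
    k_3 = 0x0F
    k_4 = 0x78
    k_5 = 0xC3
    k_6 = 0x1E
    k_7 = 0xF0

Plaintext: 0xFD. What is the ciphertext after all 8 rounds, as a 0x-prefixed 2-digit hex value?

s_0 = plaintext = 0xFD
s_1 = Round(s_0, k_0) = 0xDC
s_2 = Round(s_1, k_1) = 0xCA
s_3 = Round(s_2, k_2) = 0xA8
s_4 = Round(s_3, k_3) = 0x87
s_5 = Round(s_4, k_4) = 0x79
s_6 = Round(s_5, k_5) = 0x94
s_7 = Round(s_6, k_6) = 0x4A
s_8 = Round(s_7, k_7) = 0xA7

0xA7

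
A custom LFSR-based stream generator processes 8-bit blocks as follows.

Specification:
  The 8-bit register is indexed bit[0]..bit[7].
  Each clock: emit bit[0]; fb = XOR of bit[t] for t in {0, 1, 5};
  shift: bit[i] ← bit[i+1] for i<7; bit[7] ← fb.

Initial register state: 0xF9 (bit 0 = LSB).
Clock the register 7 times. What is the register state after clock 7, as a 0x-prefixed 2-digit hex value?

0x25

reg_0 = 0xF9
clock 1: out=1, reg = 0x7C
clock 2: out=0, reg = 0xBE
clock 3: out=0, reg = 0x5F
clock 4: out=1, reg = 0x2F
clock 5: out=1, reg = 0x97
clock 6: out=1, reg = 0x4B
clock 7: out=1, reg = 0x25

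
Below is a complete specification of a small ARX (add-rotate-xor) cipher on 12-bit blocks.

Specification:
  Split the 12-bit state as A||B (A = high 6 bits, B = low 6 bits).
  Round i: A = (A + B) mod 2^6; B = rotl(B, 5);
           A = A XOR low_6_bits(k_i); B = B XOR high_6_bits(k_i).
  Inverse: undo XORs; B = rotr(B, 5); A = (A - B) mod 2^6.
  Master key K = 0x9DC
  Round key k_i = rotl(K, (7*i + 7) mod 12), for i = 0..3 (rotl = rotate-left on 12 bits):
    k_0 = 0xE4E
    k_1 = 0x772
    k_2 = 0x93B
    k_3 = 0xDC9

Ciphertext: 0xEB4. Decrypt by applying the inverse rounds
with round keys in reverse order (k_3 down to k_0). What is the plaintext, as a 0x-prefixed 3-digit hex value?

0xAD2

s_0 = ciphertext = 0xEB4
s_1 = InvRound(s_0, k_3) = 0xB46
s_2 = InvRound(s_1, k_2) = 0x445
s_3 = InvRound(s_2, k_1) = 0xCF0
s_4 = InvRound(s_3, k_0) = 0xAD2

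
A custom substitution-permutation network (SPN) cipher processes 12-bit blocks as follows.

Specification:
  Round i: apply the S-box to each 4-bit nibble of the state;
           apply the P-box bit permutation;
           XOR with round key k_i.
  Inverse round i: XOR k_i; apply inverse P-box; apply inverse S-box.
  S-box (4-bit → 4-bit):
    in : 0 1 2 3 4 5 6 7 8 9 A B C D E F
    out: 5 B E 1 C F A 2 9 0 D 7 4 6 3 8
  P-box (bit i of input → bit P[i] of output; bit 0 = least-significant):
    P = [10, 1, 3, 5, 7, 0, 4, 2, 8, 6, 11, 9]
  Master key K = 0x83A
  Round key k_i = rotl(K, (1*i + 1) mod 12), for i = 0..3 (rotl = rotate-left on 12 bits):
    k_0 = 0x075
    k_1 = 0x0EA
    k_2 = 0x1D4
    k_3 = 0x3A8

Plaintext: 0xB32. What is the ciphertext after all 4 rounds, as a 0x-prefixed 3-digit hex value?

s_0 = plaintext = 0xB32
s_1 = Round(s_0, k_0) = 0x99F
s_2 = Round(s_1, k_1) = 0x0CA
s_3 = Round(s_2, k_2) = 0xCEC
s_4 = Round(s_3, k_3) = 0xB21

0xB21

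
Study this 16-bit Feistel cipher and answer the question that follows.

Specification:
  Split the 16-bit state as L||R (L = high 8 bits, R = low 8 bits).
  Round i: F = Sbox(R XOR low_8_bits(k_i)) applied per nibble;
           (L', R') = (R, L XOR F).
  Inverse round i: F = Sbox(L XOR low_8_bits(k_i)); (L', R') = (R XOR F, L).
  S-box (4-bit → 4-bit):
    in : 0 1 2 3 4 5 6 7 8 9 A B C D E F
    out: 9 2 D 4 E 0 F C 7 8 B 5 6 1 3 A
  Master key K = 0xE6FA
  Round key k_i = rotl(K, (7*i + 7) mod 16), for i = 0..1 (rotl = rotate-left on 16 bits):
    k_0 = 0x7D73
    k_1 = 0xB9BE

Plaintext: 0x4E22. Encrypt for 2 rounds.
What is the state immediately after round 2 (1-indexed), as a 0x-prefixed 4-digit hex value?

s_0 = plaintext = 0x4E22
s_1 = Round(s_0, k_0) = 0x224C
s_2 = Round(s_1, k_1) = 0x4C8F

0x4C8F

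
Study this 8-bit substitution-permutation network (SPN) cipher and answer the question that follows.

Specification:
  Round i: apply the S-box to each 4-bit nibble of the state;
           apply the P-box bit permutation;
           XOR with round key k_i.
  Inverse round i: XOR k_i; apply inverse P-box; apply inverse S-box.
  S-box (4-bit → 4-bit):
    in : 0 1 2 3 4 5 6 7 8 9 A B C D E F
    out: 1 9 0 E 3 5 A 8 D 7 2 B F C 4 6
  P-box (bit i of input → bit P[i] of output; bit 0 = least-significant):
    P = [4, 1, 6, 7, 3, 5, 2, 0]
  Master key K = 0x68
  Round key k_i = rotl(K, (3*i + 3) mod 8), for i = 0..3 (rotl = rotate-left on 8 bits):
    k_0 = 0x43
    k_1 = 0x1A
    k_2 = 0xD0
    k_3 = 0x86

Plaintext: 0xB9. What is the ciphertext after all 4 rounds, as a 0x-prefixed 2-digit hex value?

s_0 = plaintext = 0xB9
s_1 = Round(s_0, k_0) = 0x38
s_2 = Round(s_1, k_1) = 0xEF
s_3 = Round(s_2, k_2) = 0x96
s_4 = Round(s_3, k_3) = 0x28

0x28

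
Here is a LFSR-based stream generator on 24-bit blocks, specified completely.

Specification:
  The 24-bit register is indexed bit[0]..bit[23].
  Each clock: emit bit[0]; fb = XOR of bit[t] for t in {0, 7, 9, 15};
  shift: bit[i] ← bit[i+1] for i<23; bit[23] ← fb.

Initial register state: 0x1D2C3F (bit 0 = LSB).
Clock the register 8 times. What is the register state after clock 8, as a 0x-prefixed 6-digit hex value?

reg_0 = 0x1D2C3F
clock 1: out=1, reg = 0x8E961F
clock 2: out=1, reg = 0xC74B0F
clock 3: out=1, reg = 0x63A587
clock 4: out=1, reg = 0xB1D2C3
clock 5: out=1, reg = 0x58E961
clock 6: out=1, reg = 0x2C74B0
clock 7: out=0, reg = 0x963A58
clock 8: out=0, reg = 0xCB1D2C

0xCB1D2C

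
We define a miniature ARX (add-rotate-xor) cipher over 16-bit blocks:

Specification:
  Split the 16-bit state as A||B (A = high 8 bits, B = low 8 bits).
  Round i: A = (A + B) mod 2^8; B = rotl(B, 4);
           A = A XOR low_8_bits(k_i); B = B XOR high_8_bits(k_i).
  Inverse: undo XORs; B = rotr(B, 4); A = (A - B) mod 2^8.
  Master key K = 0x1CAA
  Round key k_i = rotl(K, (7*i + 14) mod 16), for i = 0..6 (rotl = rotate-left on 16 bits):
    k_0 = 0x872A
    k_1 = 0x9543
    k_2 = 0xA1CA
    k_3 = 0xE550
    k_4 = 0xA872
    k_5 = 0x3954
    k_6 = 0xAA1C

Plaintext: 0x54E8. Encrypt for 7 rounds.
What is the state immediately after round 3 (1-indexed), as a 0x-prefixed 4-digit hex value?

0xABF1

s_0 = plaintext = 0x54E8
s_1 = Round(s_0, k_0) = 0x1609
s_2 = Round(s_1, k_1) = 0x5C05
s_3 = Round(s_2, k_2) = 0xABF1
s_4 = Round(s_3, k_3) = 0xCCFA
s_5 = Round(s_4, k_4) = 0xB407
s_6 = Round(s_5, k_5) = 0xEF49
s_7 = Round(s_6, k_6) = 0x243E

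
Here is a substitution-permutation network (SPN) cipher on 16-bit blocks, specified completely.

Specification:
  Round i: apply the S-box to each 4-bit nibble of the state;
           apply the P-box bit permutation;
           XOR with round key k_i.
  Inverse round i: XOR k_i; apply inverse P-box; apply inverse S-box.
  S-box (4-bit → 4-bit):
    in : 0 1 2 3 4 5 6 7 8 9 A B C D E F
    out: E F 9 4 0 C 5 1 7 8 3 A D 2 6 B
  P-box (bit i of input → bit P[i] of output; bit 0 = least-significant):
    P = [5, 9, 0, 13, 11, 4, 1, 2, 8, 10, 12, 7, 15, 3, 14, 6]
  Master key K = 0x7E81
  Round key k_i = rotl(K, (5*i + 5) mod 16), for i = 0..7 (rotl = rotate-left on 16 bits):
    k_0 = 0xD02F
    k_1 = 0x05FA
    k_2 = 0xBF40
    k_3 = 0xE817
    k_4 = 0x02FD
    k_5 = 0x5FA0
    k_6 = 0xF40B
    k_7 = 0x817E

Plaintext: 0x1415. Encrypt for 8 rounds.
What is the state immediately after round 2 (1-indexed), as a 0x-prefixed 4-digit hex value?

s_0 = plaintext = 0x1415
s_1 = Round(s_0, k_0) = 0x3870
s_2 = Round(s_1, k_1) = 0x7AFB
s_3 = Round(s_2, k_2) = 0x1054
s_4 = Round(s_3, k_3) = 0x3CD9
s_5 = Round(s_4, k_4) = 0x736D
s_6 = Round(s_5, k_5) = 0xC5A2
s_7 = Round(s_6, k_6) = 0x0CFB
s_8 = Round(s_7, k_7) = 0xFAA2

0x7AFB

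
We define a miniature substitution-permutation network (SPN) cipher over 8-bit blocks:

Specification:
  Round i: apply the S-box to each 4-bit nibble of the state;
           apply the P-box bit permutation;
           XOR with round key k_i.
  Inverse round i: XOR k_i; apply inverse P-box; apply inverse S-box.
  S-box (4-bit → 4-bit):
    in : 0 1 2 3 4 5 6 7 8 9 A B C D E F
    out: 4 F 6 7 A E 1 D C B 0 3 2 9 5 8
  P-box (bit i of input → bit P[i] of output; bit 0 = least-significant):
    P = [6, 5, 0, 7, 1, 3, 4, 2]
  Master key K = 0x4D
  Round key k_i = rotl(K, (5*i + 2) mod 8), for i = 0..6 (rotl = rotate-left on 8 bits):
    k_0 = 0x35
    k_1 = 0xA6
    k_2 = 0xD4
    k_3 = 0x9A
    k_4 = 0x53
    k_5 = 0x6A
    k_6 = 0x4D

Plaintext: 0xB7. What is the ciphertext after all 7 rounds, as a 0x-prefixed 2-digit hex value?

s_0 = plaintext = 0xB7
s_1 = Round(s_0, k_0) = 0xFE
s_2 = Round(s_1, k_1) = 0xE3
s_3 = Round(s_2, k_2) = 0xA7
s_4 = Round(s_3, k_3) = 0x5B
s_5 = Round(s_4, k_4) = 0x2F
s_6 = Round(s_5, k_5) = 0xF2
s_7 = Round(s_6, k_6) = 0x68

0x68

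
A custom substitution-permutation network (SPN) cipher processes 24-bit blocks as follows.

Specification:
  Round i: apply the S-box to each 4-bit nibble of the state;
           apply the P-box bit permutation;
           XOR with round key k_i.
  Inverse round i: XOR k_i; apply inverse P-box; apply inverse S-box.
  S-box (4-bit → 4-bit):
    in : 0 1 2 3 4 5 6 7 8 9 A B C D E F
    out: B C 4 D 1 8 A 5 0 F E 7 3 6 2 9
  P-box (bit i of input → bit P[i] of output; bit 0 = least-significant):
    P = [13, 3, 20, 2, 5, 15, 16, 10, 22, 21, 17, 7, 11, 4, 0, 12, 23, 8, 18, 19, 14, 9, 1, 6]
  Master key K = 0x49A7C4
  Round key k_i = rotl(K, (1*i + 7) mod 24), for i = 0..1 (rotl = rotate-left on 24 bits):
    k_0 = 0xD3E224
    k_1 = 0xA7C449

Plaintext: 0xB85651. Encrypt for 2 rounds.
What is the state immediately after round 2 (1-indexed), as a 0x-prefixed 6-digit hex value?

s_0 = plaintext = 0xB85651
s_1 = Round(s_0, k_0) = 0xE3B4A2
s_2 = Round(s_1, k_1) = 0x7A4A58

0x7A4A58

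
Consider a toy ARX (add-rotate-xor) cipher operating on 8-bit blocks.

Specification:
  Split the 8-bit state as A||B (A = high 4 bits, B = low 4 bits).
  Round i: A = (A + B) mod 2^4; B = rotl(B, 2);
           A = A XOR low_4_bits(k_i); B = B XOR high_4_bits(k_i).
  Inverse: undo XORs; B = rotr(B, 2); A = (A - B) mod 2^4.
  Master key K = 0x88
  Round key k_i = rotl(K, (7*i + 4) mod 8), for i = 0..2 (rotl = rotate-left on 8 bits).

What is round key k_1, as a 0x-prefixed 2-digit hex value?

K = 0x88
k_0 = rotl(K, (7*0+4) mod 8) = rotl(K, 4) = 0x88
k_1 = rotl(K, (7*1+4) mod 8) = rotl(K, 3) = 0x44

0x44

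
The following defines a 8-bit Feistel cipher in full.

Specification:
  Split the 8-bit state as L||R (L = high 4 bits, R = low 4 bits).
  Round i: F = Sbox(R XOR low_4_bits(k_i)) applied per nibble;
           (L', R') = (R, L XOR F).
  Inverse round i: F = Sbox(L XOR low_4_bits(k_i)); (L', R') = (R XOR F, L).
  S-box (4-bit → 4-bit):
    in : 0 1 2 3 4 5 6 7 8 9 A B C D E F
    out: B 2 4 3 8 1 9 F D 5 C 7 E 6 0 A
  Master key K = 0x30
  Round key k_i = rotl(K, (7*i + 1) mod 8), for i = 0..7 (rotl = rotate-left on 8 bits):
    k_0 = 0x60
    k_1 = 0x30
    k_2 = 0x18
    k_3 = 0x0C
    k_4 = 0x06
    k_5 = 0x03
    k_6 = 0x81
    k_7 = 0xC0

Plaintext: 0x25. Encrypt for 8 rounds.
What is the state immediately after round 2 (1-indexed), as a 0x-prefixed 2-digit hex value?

s_0 = plaintext = 0x25
s_1 = Round(s_0, k_0) = 0x53
s_2 = Round(s_1, k_1) = 0x36
s_3 = Round(s_2, k_2) = 0x63
s_4 = Round(s_3, k_3) = 0x3C
s_5 = Round(s_4, k_4) = 0xCF
s_6 = Round(s_5, k_5) = 0xF2
s_7 = Round(s_6, k_6) = 0x2C
s_8 = Round(s_7, k_7) = 0xCC

0x36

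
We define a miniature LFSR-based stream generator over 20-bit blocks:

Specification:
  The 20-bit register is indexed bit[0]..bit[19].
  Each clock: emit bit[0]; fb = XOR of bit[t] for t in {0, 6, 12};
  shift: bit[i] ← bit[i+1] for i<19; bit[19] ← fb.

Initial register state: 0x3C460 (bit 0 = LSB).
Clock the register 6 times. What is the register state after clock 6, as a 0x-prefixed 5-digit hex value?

reg_0 = 0x3C460
clock 1: out=0, reg = 0x9E230
clock 2: out=0, reg = 0x4F118
clock 3: out=0, reg = 0xA788C
clock 4: out=0, reg = 0xD3C46
clock 5: out=0, reg = 0x69E23
clock 6: out=1, reg = 0x34F11

0x34F11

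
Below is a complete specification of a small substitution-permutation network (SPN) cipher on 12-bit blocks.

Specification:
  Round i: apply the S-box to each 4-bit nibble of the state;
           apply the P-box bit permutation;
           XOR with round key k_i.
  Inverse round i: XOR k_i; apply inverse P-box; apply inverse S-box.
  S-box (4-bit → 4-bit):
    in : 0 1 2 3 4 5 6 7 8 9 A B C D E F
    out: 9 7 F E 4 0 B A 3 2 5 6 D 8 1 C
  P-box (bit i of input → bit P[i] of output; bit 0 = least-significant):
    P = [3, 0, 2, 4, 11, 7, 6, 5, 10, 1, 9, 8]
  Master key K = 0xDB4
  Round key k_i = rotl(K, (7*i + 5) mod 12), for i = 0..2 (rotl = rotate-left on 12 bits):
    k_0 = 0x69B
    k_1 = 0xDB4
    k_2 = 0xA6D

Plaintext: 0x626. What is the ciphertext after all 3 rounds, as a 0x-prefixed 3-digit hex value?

s_0 = plaintext = 0x626
s_1 = Round(s_0, k_0) = 0xB60
s_2 = Round(s_1, k_1) = 0x70E
s_3 = Round(s_2, k_2) = 0x347

0x347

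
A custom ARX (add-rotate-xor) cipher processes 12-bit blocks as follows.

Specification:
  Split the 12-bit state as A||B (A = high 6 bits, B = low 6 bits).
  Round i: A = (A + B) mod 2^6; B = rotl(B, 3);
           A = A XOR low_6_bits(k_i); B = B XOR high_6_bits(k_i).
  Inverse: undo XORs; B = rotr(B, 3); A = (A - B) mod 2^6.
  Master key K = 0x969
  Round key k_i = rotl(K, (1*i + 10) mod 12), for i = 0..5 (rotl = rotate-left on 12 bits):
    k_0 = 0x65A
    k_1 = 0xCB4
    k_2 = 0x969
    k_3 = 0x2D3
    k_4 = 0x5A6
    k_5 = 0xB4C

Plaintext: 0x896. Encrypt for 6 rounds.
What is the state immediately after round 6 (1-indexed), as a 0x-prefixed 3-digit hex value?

s_0 = plaintext = 0x896
s_1 = Round(s_0, k_0) = 0x8AB
s_2 = Round(s_1, k_1) = 0xE6F
s_3 = Round(s_2, k_2) = 0x058
s_4 = Round(s_3, k_3) = 0x288
s_5 = Round(s_4, k_4) = 0xD17
s_6 = Round(s_5, k_5) = 0x1D7

0x1D7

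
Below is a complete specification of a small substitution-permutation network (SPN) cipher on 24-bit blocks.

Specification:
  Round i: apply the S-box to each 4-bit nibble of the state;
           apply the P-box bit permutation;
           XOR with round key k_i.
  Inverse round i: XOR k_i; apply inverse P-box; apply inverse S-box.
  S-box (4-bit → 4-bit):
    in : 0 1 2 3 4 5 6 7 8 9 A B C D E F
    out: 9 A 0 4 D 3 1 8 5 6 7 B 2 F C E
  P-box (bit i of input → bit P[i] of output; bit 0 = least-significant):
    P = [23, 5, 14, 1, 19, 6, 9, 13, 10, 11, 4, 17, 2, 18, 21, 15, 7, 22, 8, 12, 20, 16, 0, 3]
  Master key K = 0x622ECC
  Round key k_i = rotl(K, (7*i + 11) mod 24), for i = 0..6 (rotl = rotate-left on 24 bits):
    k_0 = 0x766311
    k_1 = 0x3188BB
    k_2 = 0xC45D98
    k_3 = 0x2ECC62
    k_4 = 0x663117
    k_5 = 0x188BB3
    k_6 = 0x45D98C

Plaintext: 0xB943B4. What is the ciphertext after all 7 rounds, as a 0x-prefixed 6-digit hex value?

0xDA5DE5

s_0 = plaintext = 0xB943B4
s_1 = Round(s_0, k_0) = 0x8F824F
s_2 = Round(s_1, k_1) = 0x49FB9C
s_3 = Round(s_2, k_2) = 0xB2D2F1
s_4 = Round(s_3, k_3) = 0x1B6E0C
s_5 = Round(s_4, k_4) = 0x2D01AB
s_6 = Round(s_5, k_5) = 0xD21055
s_7 = Round(s_6, k_6) = 0xDA5DE5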